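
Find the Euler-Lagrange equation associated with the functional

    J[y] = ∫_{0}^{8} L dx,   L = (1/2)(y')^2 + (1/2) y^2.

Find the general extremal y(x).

The Lagrangian is L = (1/2)(y')^2 + (1/2) y^2.
∂L/∂y = y.
∂L/∂y' = y'.
The Euler-Lagrange equation d/dx(∂L/∂y') − ∂L/∂y = 0 becomes:
    y'' - y = 0
General solution: y(x) = A e^x + B e^(-x), where A and B are arbitrary constants fixed by the endpoint conditions.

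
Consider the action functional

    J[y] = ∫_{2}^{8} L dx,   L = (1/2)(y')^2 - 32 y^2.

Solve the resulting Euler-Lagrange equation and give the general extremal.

The Lagrangian is L = (1/2)(y')^2 - 32 y^2.
∂L/∂y = -64y.
∂L/∂y' = y'.
The Euler-Lagrange equation d/dx(∂L/∂y') − ∂L/∂y = 0 becomes:
    y'' + 64 y = 0
General solution: y(x) = A sin(8x) + B cos(8x), where A and B are arbitrary constants fixed by the endpoint conditions.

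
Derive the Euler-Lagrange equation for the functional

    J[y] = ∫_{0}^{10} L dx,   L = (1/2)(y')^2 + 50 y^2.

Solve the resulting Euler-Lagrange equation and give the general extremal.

The Lagrangian is L = (1/2)(y')^2 + 50 y^2.
∂L/∂y = 100y.
∂L/∂y' = y'.
The Euler-Lagrange equation d/dx(∂L/∂y') − ∂L/∂y = 0 becomes:
    y'' - 100 y = 0
General solution: y(x) = A e^(10x) + B e^(-10x), where A and B are arbitrary constants fixed by the endpoint conditions.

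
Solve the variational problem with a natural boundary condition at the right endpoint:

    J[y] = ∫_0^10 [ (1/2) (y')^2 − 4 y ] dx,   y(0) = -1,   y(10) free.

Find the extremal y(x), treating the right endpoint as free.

The Lagrangian L = (1/2) (y')^2 − 4 y gives
    ∂L/∂y = −4,   ∂L/∂y' = y'.
Euler-Lagrange: d/dx(y') − (−4) = 0, i.e. y'' + 4 = 0, so
    y(x) = −(4/2) x^2 + C1 x + C2.
Fixed left endpoint y(0) = -1 ⇒ C2 = -1.
The right endpoint x = 10 is free, so the natural (transversality) condition is ∂L/∂y' |_{x=10} = 0, i.e. y'(10) = 0.
Compute y'(x) = −4 x + C1, so y'(10) = −40 + C1 = 0 ⇒ C1 = 40.
Therefore the extremal is
    y(x) = −2 x^2 + 40 x − 1.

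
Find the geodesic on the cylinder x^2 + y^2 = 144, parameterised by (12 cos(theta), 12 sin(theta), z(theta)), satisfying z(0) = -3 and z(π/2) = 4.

Parameterise the cylinder of radius R = 12 as
    r(θ) = (12 cos θ, 12 sin θ, z(θ)).
The arc-length element is
    ds = sqrt(144 + (dz/dθ)^2) dθ,
so the Lagrangian is L = sqrt(144 + z'^2).
L depends on z' only, not on z or θ, so ∂L/∂z = 0 and
    ∂L/∂z' = z' / sqrt(144 + z'^2).
The Euler-Lagrange equation gives
    d/dθ( z' / sqrt(144 + z'^2) ) = 0,
so z' is constant. Integrating once:
    z(θ) = a θ + b,
a helix on the cylinder (a straight line when the cylinder is unrolled). The constants a, b are determined by the endpoint conditions.
With endpoint conditions z(0) = -3 and z(π/2) = 4: from z(0) = b we get b = -3, and a·π/2 + -3 = 4 gives a = 14/π, so
    z(θ) = (14/π) θ − 3.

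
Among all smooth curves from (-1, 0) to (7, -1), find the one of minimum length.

Arc-length functional: J[y] = ∫ sqrt(1 + (y')^2) dx.
Lagrangian L = sqrt(1 + (y')^2) has no explicit y dependence, so ∂L/∂y = 0 and the Euler-Lagrange equation gives
    d/dx( y' / sqrt(1 + (y')^2) ) = 0  ⇒  y' / sqrt(1 + (y')^2) = const.
Hence y' is constant, so y(x) is affine.
Fitting the endpoints (-1, 0) and (7, -1):
    slope m = ((-1) − 0) / (7 − (-1)) = -1/8,
    intercept c = 0 − m·(-1) = -1/8.
Extremal: y(x) = (-1/8) x - 1/8.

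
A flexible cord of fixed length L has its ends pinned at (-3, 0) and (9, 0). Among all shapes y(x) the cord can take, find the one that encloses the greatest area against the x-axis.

Set up the augmented Lagrangian using a multiplier λ for the length constraint:
    F(y, y') = y − λ sqrt(1 + y'^2).
F has no explicit x dependence, so the Beltrami identity yields a first integral
    F − y' ∂F/∂y' = C.
Compute ∂F/∂y' = −λ y' / sqrt(1 + y'^2). Then
    y − λ sqrt(1 + y'^2) + λ y'^2 / sqrt(1 + y'^2) = C
    ⇒  y − λ / sqrt(1 + y'^2) = C.
Solving for y' and integrating gives
    (x − a)^2 + (y − b)^2 = λ^2,
a circular arc of radius λ. The constants a, b are determined by the endpoint conditions y(-3) = y(9) = 0, and λ is fixed implicitly by the length constraint
    ∫_{-3}^{9} sqrt(1 + y'^2) dx = L.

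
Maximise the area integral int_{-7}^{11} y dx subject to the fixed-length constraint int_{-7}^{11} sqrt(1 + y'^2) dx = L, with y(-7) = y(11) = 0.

Set up the augmented Lagrangian using a multiplier λ for the length constraint:
    F(y, y') = y − λ sqrt(1 + y'^2).
F has no explicit x dependence, so the Beltrami identity yields a first integral
    F − y' ∂F/∂y' = C.
Compute ∂F/∂y' = −λ y' / sqrt(1 + y'^2). Then
    y − λ sqrt(1 + y'^2) + λ y'^2 / sqrt(1 + y'^2) = C
    ⇒  y − λ / sqrt(1 + y'^2) = C.
Solving for y' and integrating gives
    (x − a)^2 + (y − b)^2 = λ^2,
a circular arc of radius λ. The constants a, b are determined by the endpoint conditions y(-7) = y(11) = 0, and λ is fixed implicitly by the length constraint
    ∫_{-7}^{11} sqrt(1 + y'^2) dx = L.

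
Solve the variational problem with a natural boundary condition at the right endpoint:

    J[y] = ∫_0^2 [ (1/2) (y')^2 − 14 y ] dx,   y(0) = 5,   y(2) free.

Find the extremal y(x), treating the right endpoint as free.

The Lagrangian L = (1/2) (y')^2 − 14 y gives
    ∂L/∂y = −14,   ∂L/∂y' = y'.
Euler-Lagrange: d/dx(y') − (−14) = 0, i.e. y'' + 14 = 0, so
    y(x) = −(14/2) x^2 + C1 x + C2.
Fixed left endpoint y(0) = 5 ⇒ C2 = 5.
The right endpoint x = 2 is free, so the natural (transversality) condition is ∂L/∂y' |_{x=2} = 0, i.e. y'(2) = 0.
Compute y'(x) = −14 x + C1, so y'(2) = −28 + C1 = 0 ⇒ C1 = 28.
Therefore the extremal is
    y(x) = −7 x^2 + 28 x + 5.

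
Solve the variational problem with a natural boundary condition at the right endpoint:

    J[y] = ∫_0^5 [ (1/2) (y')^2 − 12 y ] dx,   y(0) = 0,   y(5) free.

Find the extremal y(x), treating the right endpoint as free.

The Lagrangian L = (1/2) (y')^2 − 12 y gives
    ∂L/∂y = −12,   ∂L/∂y' = y'.
Euler-Lagrange: d/dx(y') − (−12) = 0, i.e. y'' + 12 = 0, so
    y(x) = −(12/2) x^2 + C1 x + C2.
Fixed left endpoint y(0) = 0 ⇒ C2 = 0.
The right endpoint x = 5 is free, so the natural (transversality) condition is ∂L/∂y' |_{x=5} = 0, i.e. y'(5) = 0.
Compute y'(x) = −12 x + C1, so y'(5) = −60 + C1 = 0 ⇒ C1 = 60.
Therefore the extremal is
    y(x) = −6 x^2 + 60 x.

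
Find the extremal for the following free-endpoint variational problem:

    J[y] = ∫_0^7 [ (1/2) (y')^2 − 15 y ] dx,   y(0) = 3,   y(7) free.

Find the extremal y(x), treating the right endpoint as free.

The Lagrangian L = (1/2) (y')^2 − 15 y gives
    ∂L/∂y = −15,   ∂L/∂y' = y'.
Euler-Lagrange: d/dx(y') − (−15) = 0, i.e. y'' + 15 = 0, so
    y(x) = −(15/2) x^2 + C1 x + C2.
Fixed left endpoint y(0) = 3 ⇒ C2 = 3.
The right endpoint x = 7 is free, so the natural (transversality) condition is ∂L/∂y' |_{x=7} = 0, i.e. y'(7) = 0.
Compute y'(x) = −15 x + C1, so y'(7) = −105 + C1 = 0 ⇒ C1 = 105.
Therefore the extremal is
    y(x) = −(15/2) x^2 + 105 x + 3.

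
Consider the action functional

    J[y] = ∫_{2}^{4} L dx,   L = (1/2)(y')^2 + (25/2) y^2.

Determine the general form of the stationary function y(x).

The Lagrangian is L = (1/2)(y')^2 + (25/2) y^2.
∂L/∂y = 25y.
∂L/∂y' = y'.
The Euler-Lagrange equation d/dx(∂L/∂y') − ∂L/∂y = 0 becomes:
    y'' - 25 y = 0
General solution: y(x) = A e^(5x) + B e^(-5x), where A and B are arbitrary constants fixed by the endpoint conditions.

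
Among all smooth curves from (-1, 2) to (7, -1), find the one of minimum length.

Arc-length functional: J[y] = ∫ sqrt(1 + (y')^2) dx.
Lagrangian L = sqrt(1 + (y')^2) has no explicit y dependence, so ∂L/∂y = 0 and the Euler-Lagrange equation gives
    d/dx( y' / sqrt(1 + (y')^2) ) = 0  ⇒  y' / sqrt(1 + (y')^2) = const.
Hence y' is constant, so y(x) is affine.
Fitting the endpoints (-1, 2) and (7, -1):
    slope m = ((-1) − 2) / (7 − (-1)) = -3/8,
    intercept c = 2 − m·(-1) = 13/8.
Extremal: y(x) = (-3/8) x + 13/8.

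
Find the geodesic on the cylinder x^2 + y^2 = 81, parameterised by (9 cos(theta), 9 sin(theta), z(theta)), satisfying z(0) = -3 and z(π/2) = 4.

Parameterise the cylinder of radius R = 9 as
    r(θ) = (9 cos θ, 9 sin θ, z(θ)).
The arc-length element is
    ds = sqrt(81 + (dz/dθ)^2) dθ,
so the Lagrangian is L = sqrt(81 + z'^2).
L depends on z' only, not on z or θ, so ∂L/∂z = 0 and
    ∂L/∂z' = z' / sqrt(81 + z'^2).
The Euler-Lagrange equation gives
    d/dθ( z' / sqrt(81 + z'^2) ) = 0,
so z' is constant. Integrating once:
    z(θ) = a θ + b,
a helix on the cylinder (a straight line when the cylinder is unrolled). The constants a, b are determined by the endpoint conditions.
With endpoint conditions z(0) = -3 and z(π/2) = 4: from z(0) = b we get b = -3, and a·π/2 + -3 = 4 gives a = 14/π, so
    z(θ) = (14/π) θ − 3.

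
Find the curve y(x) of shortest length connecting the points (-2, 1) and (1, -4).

Arc-length functional: J[y] = ∫ sqrt(1 + (y')^2) dx.
Lagrangian L = sqrt(1 + (y')^2) has no explicit y dependence, so ∂L/∂y = 0 and the Euler-Lagrange equation gives
    d/dx( y' / sqrt(1 + (y')^2) ) = 0  ⇒  y' / sqrt(1 + (y')^2) = const.
Hence y' is constant, so y(x) is affine.
Fitting the endpoints (-2, 1) and (1, -4):
    slope m = ((-4) − 1) / (1 − (-2)) = -5/3,
    intercept c = 1 − m·(-2) = -7/3.
Extremal: y(x) = (-5/3) x - 7/3.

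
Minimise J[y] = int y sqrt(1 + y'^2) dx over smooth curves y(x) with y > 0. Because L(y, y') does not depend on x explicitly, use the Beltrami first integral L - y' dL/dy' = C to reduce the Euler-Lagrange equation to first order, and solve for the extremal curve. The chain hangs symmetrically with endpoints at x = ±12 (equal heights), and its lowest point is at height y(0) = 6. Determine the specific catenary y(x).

The Lagrangian L(y, y') = y sqrt(1 + y'^2) has no explicit x dependence, so the Beltrami identity applies:
    L − y' ∂L/∂y' = C.
Compute ∂L/∂y' = y · y' / sqrt(1 + y'^2). Then
    L − y' ∂L/∂y'
    = y sqrt(1 + y'^2) − y · y'^2 / sqrt(1 + y'^2)
    = y (1 + y'^2 − y'^2) / sqrt(1 + y'^2)
    = y / sqrt(1 + y'^2) = C.
Squaring gives y^2 = C^2 (1 + y'^2), i.e.
    y'^2 = y^2 / C^2 − 1.
Separating variables,
    dy / sqrt(y^2 − C^2) = dx / C,
and integrating gives arccosh(y / C) = (x − a)/C, so
    y(x) = C cosh((x − a)/C),
the catenary. The constants C and a are fixed by the two endpoint conditions (and, for the hanging-chain problem, the length constraint selects C).
Now fit the given data. The endpoints x = ±12 are symmetric at equal height, so the catenary is even about its minimum: a = 0 and y(x) = C cosh(x/C). The lowest point is y(0) = C cosh(0) = C, and we are told y(0) = 6, so C = 6. Therefore
    y(x) = 6 cosh(x/6),
and at the endpoints
    y(±12) = 6 cosh(12/6).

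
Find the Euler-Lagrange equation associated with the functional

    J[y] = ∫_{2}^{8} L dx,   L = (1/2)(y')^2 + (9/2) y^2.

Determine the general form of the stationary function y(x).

The Lagrangian is L = (1/2)(y')^2 + (9/2) y^2.
∂L/∂y = 9y.
∂L/∂y' = y'.
The Euler-Lagrange equation d/dx(∂L/∂y') − ∂L/∂y = 0 becomes:
    y'' - 9 y = 0
General solution: y(x) = A e^(3x) + B e^(-3x), where A and B are arbitrary constants fixed by the endpoint conditions.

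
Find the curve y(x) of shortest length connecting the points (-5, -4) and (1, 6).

Arc-length functional: J[y] = ∫ sqrt(1 + (y')^2) dx.
Lagrangian L = sqrt(1 + (y')^2) has no explicit y dependence, so ∂L/∂y = 0 and the Euler-Lagrange equation gives
    d/dx( y' / sqrt(1 + (y')^2) ) = 0  ⇒  y' / sqrt(1 + (y')^2) = const.
Hence y' is constant, so y(x) is affine.
Fitting the endpoints (-5, -4) and (1, 6):
    slope m = (6 − (-4)) / (1 − (-5)) = 5/3,
    intercept c = (-4) − m·(-5) = 13/3.
Extremal: y(x) = (5/3) x + 13/3.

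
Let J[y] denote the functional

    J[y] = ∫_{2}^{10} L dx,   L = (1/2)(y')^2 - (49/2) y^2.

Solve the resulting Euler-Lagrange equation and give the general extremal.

The Lagrangian is L = (1/2)(y')^2 - (49/2) y^2.
∂L/∂y = -49y.
∂L/∂y' = y'.
The Euler-Lagrange equation d/dx(∂L/∂y') − ∂L/∂y = 0 becomes:
    y'' + 49 y = 0
General solution: y(x) = A sin(7x) + B cos(7x), where A and B are arbitrary constants fixed by the endpoint conditions.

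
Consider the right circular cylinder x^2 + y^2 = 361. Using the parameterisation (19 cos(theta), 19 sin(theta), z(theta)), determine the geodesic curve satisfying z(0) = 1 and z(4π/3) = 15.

Parameterise the cylinder of radius R = 19 as
    r(θ) = (19 cos θ, 19 sin θ, z(θ)).
The arc-length element is
    ds = sqrt(361 + (dz/dθ)^2) dθ,
so the Lagrangian is L = sqrt(361 + z'^2).
L depends on z' only, not on z or θ, so ∂L/∂z = 0 and
    ∂L/∂z' = z' / sqrt(361 + z'^2).
The Euler-Lagrange equation gives
    d/dθ( z' / sqrt(361 + z'^2) ) = 0,
so z' is constant. Integrating once:
    z(θ) = a θ + b,
a helix on the cylinder (a straight line when the cylinder is unrolled). The constants a, b are determined by the endpoint conditions.
With endpoint conditions z(0) = 1 and z(4π/3) = 15: from z(0) = b we get b = 1, and a·4π/3 + 1 = 15 gives a = 21/(2π), so
    z(θ) = (21/(2π)) θ + 1.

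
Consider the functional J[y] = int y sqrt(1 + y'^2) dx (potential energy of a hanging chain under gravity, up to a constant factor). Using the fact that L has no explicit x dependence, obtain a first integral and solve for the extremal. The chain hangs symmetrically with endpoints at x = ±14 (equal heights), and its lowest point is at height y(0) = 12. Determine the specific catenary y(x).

The Lagrangian L(y, y') = y sqrt(1 + y'^2) has no explicit x dependence, so the Beltrami identity applies:
    L − y' ∂L/∂y' = C.
Compute ∂L/∂y' = y · y' / sqrt(1 + y'^2). Then
    L − y' ∂L/∂y'
    = y sqrt(1 + y'^2) − y · y'^2 / sqrt(1 + y'^2)
    = y (1 + y'^2 − y'^2) / sqrt(1 + y'^2)
    = y / sqrt(1 + y'^2) = C.
Squaring gives y^2 = C^2 (1 + y'^2), i.e.
    y'^2 = y^2 / C^2 − 1.
Separating variables,
    dy / sqrt(y^2 − C^2) = dx / C,
and integrating gives arccosh(y / C) = (x − a)/C, so
    y(x) = C cosh((x − a)/C),
the catenary. The constants C and a are fixed by the two endpoint conditions (and, for the hanging-chain problem, the length constraint selects C).
Now fit the given data. The endpoints x = ±14 are symmetric at equal height, so the catenary is even about its minimum: a = 0 and y(x) = C cosh(x/C). The lowest point is y(0) = C cosh(0) = C, and we are told y(0) = 12, so C = 12. Therefore
    y(x) = 12 cosh(x/12),
and at the endpoints
    y(±14) = 12 cosh(14/12).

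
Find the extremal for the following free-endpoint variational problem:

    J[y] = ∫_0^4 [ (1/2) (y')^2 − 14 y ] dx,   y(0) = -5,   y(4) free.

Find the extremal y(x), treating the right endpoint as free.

The Lagrangian L = (1/2) (y')^2 − 14 y gives
    ∂L/∂y = −14,   ∂L/∂y' = y'.
Euler-Lagrange: d/dx(y') − (−14) = 0, i.e. y'' + 14 = 0, so
    y(x) = −(14/2) x^2 + C1 x + C2.
Fixed left endpoint y(0) = -5 ⇒ C2 = -5.
The right endpoint x = 4 is free, so the natural (transversality) condition is ∂L/∂y' |_{x=4} = 0, i.e. y'(4) = 0.
Compute y'(x) = −14 x + C1, so y'(4) = −56 + C1 = 0 ⇒ C1 = 56.
Therefore the extremal is
    y(x) = −7 x^2 + 56 x − 5.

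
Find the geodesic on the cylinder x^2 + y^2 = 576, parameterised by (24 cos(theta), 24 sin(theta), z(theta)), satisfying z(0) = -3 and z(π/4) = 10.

Parameterise the cylinder of radius R = 24 as
    r(θ) = (24 cos θ, 24 sin θ, z(θ)).
The arc-length element is
    ds = sqrt(576 + (dz/dθ)^2) dθ,
so the Lagrangian is L = sqrt(576 + z'^2).
L depends on z' only, not on z or θ, so ∂L/∂z = 0 and
    ∂L/∂z' = z' / sqrt(576 + z'^2).
The Euler-Lagrange equation gives
    d/dθ( z' / sqrt(576 + z'^2) ) = 0,
so z' is constant. Integrating once:
    z(θ) = a θ + b,
a helix on the cylinder (a straight line when the cylinder is unrolled). The constants a, b are determined by the endpoint conditions.
With endpoint conditions z(0) = -3 and z(π/4) = 10: from z(0) = b we get b = -3, and a·π/4 + -3 = 10 gives a = 52/π, so
    z(θ) = (52/π) θ − 3.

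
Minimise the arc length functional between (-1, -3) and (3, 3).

Arc-length functional: J[y] = ∫ sqrt(1 + (y')^2) dx.
Lagrangian L = sqrt(1 + (y')^2) has no explicit y dependence, so ∂L/∂y = 0 and the Euler-Lagrange equation gives
    d/dx( y' / sqrt(1 + (y')^2) ) = 0  ⇒  y' / sqrt(1 + (y')^2) = const.
Hence y' is constant, so y(x) is affine.
Fitting the endpoints (-1, -3) and (3, 3):
    slope m = (3 − (-3)) / (3 − (-1)) = 3/2,
    intercept c = (-3) − m·(-1) = -3/2.
Extremal: y(x) = (3/2) x - 3/2.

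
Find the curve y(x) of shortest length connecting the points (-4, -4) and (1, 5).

Arc-length functional: J[y] = ∫ sqrt(1 + (y')^2) dx.
Lagrangian L = sqrt(1 + (y')^2) has no explicit y dependence, so ∂L/∂y = 0 and the Euler-Lagrange equation gives
    d/dx( y' / sqrt(1 + (y')^2) ) = 0  ⇒  y' / sqrt(1 + (y')^2) = const.
Hence y' is constant, so y(x) is affine.
Fitting the endpoints (-4, -4) and (1, 5):
    slope m = (5 − (-4)) / (1 − (-4)) = 9/5,
    intercept c = (-4) − m·(-4) = 16/5.
Extremal: y(x) = (9/5) x + 16/5.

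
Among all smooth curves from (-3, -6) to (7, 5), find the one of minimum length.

Arc-length functional: J[y] = ∫ sqrt(1 + (y')^2) dx.
Lagrangian L = sqrt(1 + (y')^2) has no explicit y dependence, so ∂L/∂y = 0 and the Euler-Lagrange equation gives
    d/dx( y' / sqrt(1 + (y')^2) ) = 0  ⇒  y' / sqrt(1 + (y')^2) = const.
Hence y' is constant, so y(x) is affine.
Fitting the endpoints (-3, -6) and (7, 5):
    slope m = (5 − (-6)) / (7 − (-3)) = 11/10,
    intercept c = (-6) − m·(-3) = -27/10.
Extremal: y(x) = (11/10) x - 27/10.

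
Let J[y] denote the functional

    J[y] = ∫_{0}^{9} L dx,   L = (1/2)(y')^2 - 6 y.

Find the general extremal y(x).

The Lagrangian is L = (1/2)(y')^2 - 6 y.
∂L/∂y = -6.
∂L/∂y' = y'.
The Euler-Lagrange equation d/dx(∂L/∂y') − ∂L/∂y = 0 becomes:
    y'' + 6 = 0
General solution: y(x) = -3 x^2 + A x + B, where A and B are arbitrary constants fixed by the endpoint conditions.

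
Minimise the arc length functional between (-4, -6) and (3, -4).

Arc-length functional: J[y] = ∫ sqrt(1 + (y')^2) dx.
Lagrangian L = sqrt(1 + (y')^2) has no explicit y dependence, so ∂L/∂y = 0 and the Euler-Lagrange equation gives
    d/dx( y' / sqrt(1 + (y')^2) ) = 0  ⇒  y' / sqrt(1 + (y')^2) = const.
Hence y' is constant, so y(x) is affine.
Fitting the endpoints (-4, -6) and (3, -4):
    slope m = ((-4) − (-6)) / (3 − (-4)) = 2/7,
    intercept c = (-6) − m·(-4) = -34/7.
Extremal: y(x) = (2/7) x - 34/7.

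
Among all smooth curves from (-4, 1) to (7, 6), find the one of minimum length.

Arc-length functional: J[y] = ∫ sqrt(1 + (y')^2) dx.
Lagrangian L = sqrt(1 + (y')^2) has no explicit y dependence, so ∂L/∂y = 0 and the Euler-Lagrange equation gives
    d/dx( y' / sqrt(1 + (y')^2) ) = 0  ⇒  y' / sqrt(1 + (y')^2) = const.
Hence y' is constant, so y(x) is affine.
Fitting the endpoints (-4, 1) and (7, 6):
    slope m = (6 − 1) / (7 − (-4)) = 5/11,
    intercept c = 1 − m·(-4) = 31/11.
Extremal: y(x) = (5/11) x + 31/11.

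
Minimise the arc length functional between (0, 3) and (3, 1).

Arc-length functional: J[y] = ∫ sqrt(1 + (y')^2) dx.
Lagrangian L = sqrt(1 + (y')^2) has no explicit y dependence, so ∂L/∂y = 0 and the Euler-Lagrange equation gives
    d/dx( y' / sqrt(1 + (y')^2) ) = 0  ⇒  y' / sqrt(1 + (y')^2) = const.
Hence y' is constant, so y(x) is affine.
Fitting the endpoints (0, 3) and (3, 1):
    slope m = (1 − 3) / (3 − 0) = -2/3,
    intercept c = 3 − m·0 = 3.
Extremal: y(x) = (-2/3) x + 3.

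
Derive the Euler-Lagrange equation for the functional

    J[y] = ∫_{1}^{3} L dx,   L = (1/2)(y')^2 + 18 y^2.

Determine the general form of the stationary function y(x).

The Lagrangian is L = (1/2)(y')^2 + 18 y^2.
∂L/∂y = 36y.
∂L/∂y' = y'.
The Euler-Lagrange equation d/dx(∂L/∂y') − ∂L/∂y = 0 becomes:
    y'' - 36 y = 0
General solution: y(x) = A e^(6x) + B e^(-6x), where A and B are arbitrary constants fixed by the endpoint conditions.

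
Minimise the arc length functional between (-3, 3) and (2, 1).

Arc-length functional: J[y] = ∫ sqrt(1 + (y')^2) dx.
Lagrangian L = sqrt(1 + (y')^2) has no explicit y dependence, so ∂L/∂y = 0 and the Euler-Lagrange equation gives
    d/dx( y' / sqrt(1 + (y')^2) ) = 0  ⇒  y' / sqrt(1 + (y')^2) = const.
Hence y' is constant, so y(x) is affine.
Fitting the endpoints (-3, 3) and (2, 1):
    slope m = (1 − 3) / (2 − (-3)) = -2/5,
    intercept c = 3 − m·(-3) = 9/5.
Extremal: y(x) = (-2/5) x + 9/5.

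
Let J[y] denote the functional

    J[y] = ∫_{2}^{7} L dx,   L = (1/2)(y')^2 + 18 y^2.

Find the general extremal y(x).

The Lagrangian is L = (1/2)(y')^2 + 18 y^2.
∂L/∂y = 36y.
∂L/∂y' = y'.
The Euler-Lagrange equation d/dx(∂L/∂y') − ∂L/∂y = 0 becomes:
    y'' - 36 y = 0
General solution: y(x) = A e^(6x) + B e^(-6x), where A and B are arbitrary constants fixed by the endpoint conditions.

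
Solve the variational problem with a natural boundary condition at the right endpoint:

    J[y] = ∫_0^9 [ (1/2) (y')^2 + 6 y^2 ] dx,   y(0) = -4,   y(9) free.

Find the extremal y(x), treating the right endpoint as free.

The Lagrangian L = (1/2) (y')^2 + 6 y^2 gives
    ∂L/∂y = 12 y,   ∂L/∂y' = y'.
Euler-Lagrange: y'' − 12 y = 0.
With k = sqrt(12), the general solution is
    y(x) = A cosh(sqrt(12) x) + B sinh(sqrt(12) x).
Fixed left endpoint y(0) = -4 ⇒ A = -4.
The right endpoint x = 9 is free, so the natural (transversality) condition is ∂L/∂y' |_{x=9} = 0, i.e. y'(9) = 0.
Compute y'(x) = A k sinh(k x) + B k cosh(k x), so
    y'(9) = A k sinh(k·9) + B k cosh(k·9) = 0
    ⇒ B = −A tanh(k·9) = 4 tanh(sqrt(12)·9).
Therefore the extremal is
    y(x) = −4 cosh(sqrt(12) x) + 4 tanh(sqrt(12)·9) sinh(sqrt(12) x).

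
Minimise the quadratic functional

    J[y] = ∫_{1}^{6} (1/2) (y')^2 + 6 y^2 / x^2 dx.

The Lagrangian is L = (1/2) (y')^2 + 6 y^2 / x^2.
Compute ∂L/∂y = 12y/x^2, ∂L/∂y' = y'.
The Euler-Lagrange equation d/dx(∂L/∂y') − ∂L/∂y = 0 reduces to
    y'' − 12/x^2 · y = 0  (x > 0).
Its general solution is
    y(x) = A x^4 + B x^(-3),
with A, B fixed by the endpoint conditions.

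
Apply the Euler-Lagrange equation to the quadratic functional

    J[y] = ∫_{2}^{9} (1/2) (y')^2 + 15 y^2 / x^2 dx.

The Lagrangian is L = (1/2) (y')^2 + 15 y^2 / x^2.
Compute ∂L/∂y = 30y/x^2, ∂L/∂y' = y'.
The Euler-Lagrange equation d/dx(∂L/∂y') − ∂L/∂y = 0 reduces to
    y'' − 30/x^2 · y = 0  (x > 0).
Its general solution is
    y(x) = A x^6 + B x^(-5),
with A, B fixed by the endpoint conditions.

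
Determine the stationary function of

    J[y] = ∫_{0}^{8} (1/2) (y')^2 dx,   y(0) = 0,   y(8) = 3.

The Lagrangian is L = (1/2) (y')^2.
Compute ∂L/∂y = 0, ∂L/∂y' = y'.
The Euler-Lagrange equation d/dx(∂L/∂y') − ∂L/∂y = 0 reduces to
    y'' = 0.
Its general solution is
    y(x) = A x + B,
with A, B fixed by the endpoint conditions.
Applying the endpoint conditions y(0) = 0 and y(8) = 3: solve A·0 + B = 0 and A·8 + B = 3. Subtracting gives A(8 − 0) = 3 − 0, so A = 3/8, and B = 0 − A·0 = 0. Therefore
    y(x) = (3/8) x.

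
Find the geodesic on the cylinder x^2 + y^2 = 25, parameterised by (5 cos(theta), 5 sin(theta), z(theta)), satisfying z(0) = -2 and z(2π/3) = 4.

Parameterise the cylinder of radius R = 5 as
    r(θ) = (5 cos θ, 5 sin θ, z(θ)).
The arc-length element is
    ds = sqrt(25 + (dz/dθ)^2) dθ,
so the Lagrangian is L = sqrt(25 + z'^2).
L depends on z' only, not on z or θ, so ∂L/∂z = 0 and
    ∂L/∂z' = z' / sqrt(25 + z'^2).
The Euler-Lagrange equation gives
    d/dθ( z' / sqrt(25 + z'^2) ) = 0,
so z' is constant. Integrating once:
    z(θ) = a θ + b,
a helix on the cylinder (a straight line when the cylinder is unrolled). The constants a, b are determined by the endpoint conditions.
With endpoint conditions z(0) = -2 and z(2π/3) = 4: from z(0) = b we get b = -2, and a·2π/3 + -2 = 4 gives a = 9/π, so
    z(θ) = (9/π) θ − 2.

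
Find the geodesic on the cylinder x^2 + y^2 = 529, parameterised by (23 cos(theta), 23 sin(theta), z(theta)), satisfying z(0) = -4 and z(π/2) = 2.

Parameterise the cylinder of radius R = 23 as
    r(θ) = (23 cos θ, 23 sin θ, z(θ)).
The arc-length element is
    ds = sqrt(529 + (dz/dθ)^2) dθ,
so the Lagrangian is L = sqrt(529 + z'^2).
L depends on z' only, not on z or θ, so ∂L/∂z = 0 and
    ∂L/∂z' = z' / sqrt(529 + z'^2).
The Euler-Lagrange equation gives
    d/dθ( z' / sqrt(529 + z'^2) ) = 0,
so z' is constant. Integrating once:
    z(θ) = a θ + b,
a helix on the cylinder (a straight line when the cylinder is unrolled). The constants a, b are determined by the endpoint conditions.
With endpoint conditions z(0) = -4 and z(π/2) = 2: from z(0) = b we get b = -4, and a·π/2 + -4 = 2 gives a = 12/π, so
    z(θ) = (12/π) θ − 4.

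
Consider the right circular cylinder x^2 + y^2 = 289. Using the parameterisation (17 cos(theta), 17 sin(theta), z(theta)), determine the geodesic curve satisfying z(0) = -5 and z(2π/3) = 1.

Parameterise the cylinder of radius R = 17 as
    r(θ) = (17 cos θ, 17 sin θ, z(θ)).
The arc-length element is
    ds = sqrt(289 + (dz/dθ)^2) dθ,
so the Lagrangian is L = sqrt(289 + z'^2).
L depends on z' only, not on z or θ, so ∂L/∂z = 0 and
    ∂L/∂z' = z' / sqrt(289 + z'^2).
The Euler-Lagrange equation gives
    d/dθ( z' / sqrt(289 + z'^2) ) = 0,
so z' is constant. Integrating once:
    z(θ) = a θ + b,
a helix on the cylinder (a straight line when the cylinder is unrolled). The constants a, b are determined by the endpoint conditions.
With endpoint conditions z(0) = -5 and z(2π/3) = 1: from z(0) = b we get b = -5, and a·2π/3 + -5 = 1 gives a = 9/π, so
    z(θ) = (9/π) θ − 5.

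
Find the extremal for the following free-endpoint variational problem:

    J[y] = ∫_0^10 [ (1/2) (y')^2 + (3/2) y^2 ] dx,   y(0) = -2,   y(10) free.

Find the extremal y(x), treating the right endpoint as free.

The Lagrangian L = (1/2) (y')^2 + (3/2) y^2 gives
    ∂L/∂y = 3 y,   ∂L/∂y' = y'.
Euler-Lagrange: y'' − 3 y = 0.
With k = sqrt(3), the general solution is
    y(x) = A cosh(sqrt(3) x) + B sinh(sqrt(3) x).
Fixed left endpoint y(0) = -2 ⇒ A = -2.
The right endpoint x = 10 is free, so the natural (transversality) condition is ∂L/∂y' |_{x=10} = 0, i.e. y'(10) = 0.
Compute y'(x) = A k sinh(k x) + B k cosh(k x), so
    y'(10) = A k sinh(k·10) + B k cosh(k·10) = 0
    ⇒ B = −A tanh(k·10) = 2 tanh(sqrt(3)·10).
Therefore the extremal is
    y(x) = −2 cosh(sqrt(3) x) + 2 tanh(sqrt(3)·10) sinh(sqrt(3) x).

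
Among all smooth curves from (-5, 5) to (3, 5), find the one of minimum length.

Arc-length functional: J[y] = ∫ sqrt(1 + (y')^2) dx.
Lagrangian L = sqrt(1 + (y')^2) has no explicit y dependence, so ∂L/∂y = 0 and the Euler-Lagrange equation gives
    d/dx( y' / sqrt(1 + (y')^2) ) = 0  ⇒  y' / sqrt(1 + (y')^2) = const.
Hence y' is constant, so y(x) is affine.
Fitting the endpoints (-5, 5) and (3, 5):
    slope m = (5 − 5) / (3 − (-5)) = 0,
    intercept c = 5 − m·(-5) = 5.
Extremal: y(x) = 5.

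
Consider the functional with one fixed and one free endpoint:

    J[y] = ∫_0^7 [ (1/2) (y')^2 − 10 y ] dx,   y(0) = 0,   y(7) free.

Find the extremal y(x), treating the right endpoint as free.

The Lagrangian L = (1/2) (y')^2 − 10 y gives
    ∂L/∂y = −10,   ∂L/∂y' = y'.
Euler-Lagrange: d/dx(y') − (−10) = 0, i.e. y'' + 10 = 0, so
    y(x) = −(10/2) x^2 + C1 x + C2.
Fixed left endpoint y(0) = 0 ⇒ C2 = 0.
The right endpoint x = 7 is free, so the natural (transversality) condition is ∂L/∂y' |_{x=7} = 0, i.e. y'(7) = 0.
Compute y'(x) = −10 x + C1, so y'(7) = −70 + C1 = 0 ⇒ C1 = 70.
Therefore the extremal is
    y(x) = −5 x^2 + 70 x.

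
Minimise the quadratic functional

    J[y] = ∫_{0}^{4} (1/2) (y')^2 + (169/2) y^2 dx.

The Lagrangian is L = (1/2) (y')^2 + (169/2) y^2.
Compute ∂L/∂y = 169y, ∂L/∂y' = y'.
The Euler-Lagrange equation d/dx(∂L/∂y') − ∂L/∂y = 0 reduces to
    y'' − 169 y = 0.
Its general solution is
    y(x) = A e^(13x) + B e^(−13x),
with A, B fixed by the endpoint conditions.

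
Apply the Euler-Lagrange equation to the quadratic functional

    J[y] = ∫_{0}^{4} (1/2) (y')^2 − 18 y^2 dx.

The Lagrangian is L = (1/2) (y')^2 − 18 y^2.
Compute ∂L/∂y = -36y, ∂L/∂y' = y'.
The Euler-Lagrange equation d/dx(∂L/∂y') − ∂L/∂y = 0 reduces to
    y'' + 36 y = 0.
Its general solution is
    y(x) = A sin(6x) + B cos(6x),
with A, B fixed by the endpoint conditions.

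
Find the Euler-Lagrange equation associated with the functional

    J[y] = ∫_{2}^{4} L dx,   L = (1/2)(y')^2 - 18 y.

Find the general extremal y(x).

The Lagrangian is L = (1/2)(y')^2 - 18 y.
∂L/∂y = -18.
∂L/∂y' = y'.
The Euler-Lagrange equation d/dx(∂L/∂y') − ∂L/∂y = 0 becomes:
    y'' + 18 = 0
General solution: y(x) = -9 x^2 + A x + B, where A and B are arbitrary constants fixed by the endpoint conditions.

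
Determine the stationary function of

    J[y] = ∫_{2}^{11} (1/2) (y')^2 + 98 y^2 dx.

The Lagrangian is L = (1/2) (y')^2 + 98 y^2.
Compute ∂L/∂y = 196y, ∂L/∂y' = y'.
The Euler-Lagrange equation d/dx(∂L/∂y') − ∂L/∂y = 0 reduces to
    y'' − 196 y = 0.
Its general solution is
    y(x) = A e^(14x) + B e^(−14x),
with A, B fixed by the endpoint conditions.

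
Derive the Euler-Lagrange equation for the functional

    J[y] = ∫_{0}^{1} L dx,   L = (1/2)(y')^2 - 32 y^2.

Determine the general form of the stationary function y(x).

The Lagrangian is L = (1/2)(y')^2 - 32 y^2.
∂L/∂y = -64y.
∂L/∂y' = y'.
The Euler-Lagrange equation d/dx(∂L/∂y') − ∂L/∂y = 0 becomes:
    y'' + 64 y = 0
General solution: y(x) = A sin(8x) + B cos(8x), where A and B are arbitrary constants fixed by the endpoint conditions.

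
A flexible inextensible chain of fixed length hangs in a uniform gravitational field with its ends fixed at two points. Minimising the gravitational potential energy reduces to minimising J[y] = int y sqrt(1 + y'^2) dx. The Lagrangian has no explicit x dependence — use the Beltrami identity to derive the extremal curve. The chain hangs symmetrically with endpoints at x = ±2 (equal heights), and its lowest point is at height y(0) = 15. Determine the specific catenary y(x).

The Lagrangian L(y, y') = y sqrt(1 + y'^2) has no explicit x dependence, so the Beltrami identity applies:
    L − y' ∂L/∂y' = C.
Compute ∂L/∂y' = y · y' / sqrt(1 + y'^2). Then
    L − y' ∂L/∂y'
    = y sqrt(1 + y'^2) − y · y'^2 / sqrt(1 + y'^2)
    = y (1 + y'^2 − y'^2) / sqrt(1 + y'^2)
    = y / sqrt(1 + y'^2) = C.
Squaring gives y^2 = C^2 (1 + y'^2), i.e.
    y'^2 = y^2 / C^2 − 1.
Separating variables,
    dy / sqrt(y^2 − C^2) = dx / C,
and integrating gives arccosh(y / C) = (x − a)/C, so
    y(x) = C cosh((x − a)/C),
the catenary. The constants C and a are fixed by the two endpoint conditions (and, for the hanging-chain problem, the length constraint selects C).
Now fit the given data. The endpoints x = ±2 are symmetric at equal height, so the catenary is even about its minimum: a = 0 and y(x) = C cosh(x/C). The lowest point is y(0) = C cosh(0) = C, and we are told y(0) = 15, so C = 15. Therefore
    y(x) = 15 cosh(x/15),
and at the endpoints
    y(±2) = 15 cosh(2/15).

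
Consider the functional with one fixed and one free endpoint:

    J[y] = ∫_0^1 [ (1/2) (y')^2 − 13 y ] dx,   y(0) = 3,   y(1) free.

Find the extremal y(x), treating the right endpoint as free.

The Lagrangian L = (1/2) (y')^2 − 13 y gives
    ∂L/∂y = −13,   ∂L/∂y' = y'.
Euler-Lagrange: d/dx(y') − (−13) = 0, i.e. y'' + 13 = 0, so
    y(x) = −(13/2) x^2 + C1 x + C2.
Fixed left endpoint y(0) = 3 ⇒ C2 = 3.
The right endpoint x = 1 is free, so the natural (transversality) condition is ∂L/∂y' |_{x=1} = 0, i.e. y'(1) = 0.
Compute y'(x) = −13 x + C1, so y'(1) = −13 + C1 = 0 ⇒ C1 = 13.
Therefore the extremal is
    y(x) = −(13/2) x^2 + 13 x + 3.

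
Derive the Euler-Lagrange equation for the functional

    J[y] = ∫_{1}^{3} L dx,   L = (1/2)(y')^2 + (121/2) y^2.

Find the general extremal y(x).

The Lagrangian is L = (1/2)(y')^2 + (121/2) y^2.
∂L/∂y = 121y.
∂L/∂y' = y'.
The Euler-Lagrange equation d/dx(∂L/∂y') − ∂L/∂y = 0 becomes:
    y'' - 121 y = 0
General solution: y(x) = A e^(11x) + B e^(-11x), where A and B are arbitrary constants fixed by the endpoint conditions.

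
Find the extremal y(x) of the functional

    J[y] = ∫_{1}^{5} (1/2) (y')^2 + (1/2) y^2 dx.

The Lagrangian is L = (1/2) (y')^2 + (1/2) y^2.
Compute ∂L/∂y = y, ∂L/∂y' = y'.
The Euler-Lagrange equation d/dx(∂L/∂y') − ∂L/∂y = 0 reduces to
    y'' − y = 0.
Its general solution is
    y(x) = A e^x + B e^(−x),
with A, B fixed by the endpoint conditions.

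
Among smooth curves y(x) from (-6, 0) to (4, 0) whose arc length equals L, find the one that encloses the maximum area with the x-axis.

Set up the augmented Lagrangian using a multiplier λ for the length constraint:
    F(y, y') = y − λ sqrt(1 + y'^2).
F has no explicit x dependence, so the Beltrami identity yields a first integral
    F − y' ∂F/∂y' = C.
Compute ∂F/∂y' = −λ y' / sqrt(1 + y'^2). Then
    y − λ sqrt(1 + y'^2) + λ y'^2 / sqrt(1 + y'^2) = C
    ⇒  y − λ / sqrt(1 + y'^2) = C.
Solving for y' and integrating gives
    (x − a)^2 + (y − b)^2 = λ^2,
a circular arc of radius λ. The constants a, b are determined by the endpoint conditions y(-6) = y(4) = 0, and λ is fixed implicitly by the length constraint
    ∫_{-6}^{4} sqrt(1 + y'^2) dx = L.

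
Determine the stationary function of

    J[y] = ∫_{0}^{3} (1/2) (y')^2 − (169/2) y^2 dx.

The Lagrangian is L = (1/2) (y')^2 − (169/2) y^2.
Compute ∂L/∂y = -169y, ∂L/∂y' = y'.
The Euler-Lagrange equation d/dx(∂L/∂y') − ∂L/∂y = 0 reduces to
    y'' + 169 y = 0.
Its general solution is
    y(x) = A sin(13x) + B cos(13x),
with A, B fixed by the endpoint conditions.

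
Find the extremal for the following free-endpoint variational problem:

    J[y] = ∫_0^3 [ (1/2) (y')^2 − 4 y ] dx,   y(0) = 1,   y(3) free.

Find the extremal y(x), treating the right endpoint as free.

The Lagrangian L = (1/2) (y')^2 − 4 y gives
    ∂L/∂y = −4,   ∂L/∂y' = y'.
Euler-Lagrange: d/dx(y') − (−4) = 0, i.e. y'' + 4 = 0, so
    y(x) = −(4/2) x^2 + C1 x + C2.
Fixed left endpoint y(0) = 1 ⇒ C2 = 1.
The right endpoint x = 3 is free, so the natural (transversality) condition is ∂L/∂y' |_{x=3} = 0, i.e. y'(3) = 0.
Compute y'(x) = −4 x + C1, so y'(3) = −12 + C1 = 0 ⇒ C1 = 12.
Therefore the extremal is
    y(x) = −2 x^2 + 12 x + 1.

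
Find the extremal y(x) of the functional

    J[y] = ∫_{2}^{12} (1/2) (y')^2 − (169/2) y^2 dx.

The Lagrangian is L = (1/2) (y')^2 − (169/2) y^2.
Compute ∂L/∂y = -169y, ∂L/∂y' = y'.
The Euler-Lagrange equation d/dx(∂L/∂y') − ∂L/∂y = 0 reduces to
    y'' + 169 y = 0.
Its general solution is
    y(x) = A sin(13x) + B cos(13x),
with A, B fixed by the endpoint conditions.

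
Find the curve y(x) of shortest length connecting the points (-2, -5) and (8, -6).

Arc-length functional: J[y] = ∫ sqrt(1 + (y')^2) dx.
Lagrangian L = sqrt(1 + (y')^2) has no explicit y dependence, so ∂L/∂y = 0 and the Euler-Lagrange equation gives
    d/dx( y' / sqrt(1 + (y')^2) ) = 0  ⇒  y' / sqrt(1 + (y')^2) = const.
Hence y' is constant, so y(x) is affine.
Fitting the endpoints (-2, -5) and (8, -6):
    slope m = ((-6) − (-5)) / (8 − (-2)) = -1/10,
    intercept c = (-5) − m·(-2) = -26/5.
Extremal: y(x) = (-1/10) x - 26/5.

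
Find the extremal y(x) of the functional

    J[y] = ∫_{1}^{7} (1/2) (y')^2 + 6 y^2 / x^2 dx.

The Lagrangian is L = (1/2) (y')^2 + 6 y^2 / x^2.
Compute ∂L/∂y = 12y/x^2, ∂L/∂y' = y'.
The Euler-Lagrange equation d/dx(∂L/∂y') − ∂L/∂y = 0 reduces to
    y'' − 12/x^2 · y = 0  (x > 0).
Its general solution is
    y(x) = A x^4 + B x^(-3),
with A, B fixed by the endpoint conditions.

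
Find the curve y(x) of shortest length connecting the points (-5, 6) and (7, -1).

Arc-length functional: J[y] = ∫ sqrt(1 + (y')^2) dx.
Lagrangian L = sqrt(1 + (y')^2) has no explicit y dependence, so ∂L/∂y = 0 and the Euler-Lagrange equation gives
    d/dx( y' / sqrt(1 + (y')^2) ) = 0  ⇒  y' / sqrt(1 + (y')^2) = const.
Hence y' is constant, so y(x) is affine.
Fitting the endpoints (-5, 6) and (7, -1):
    slope m = ((-1) − 6) / (7 − (-5)) = -7/12,
    intercept c = 6 − m·(-5) = 37/12.
Extremal: y(x) = (-7/12) x + 37/12.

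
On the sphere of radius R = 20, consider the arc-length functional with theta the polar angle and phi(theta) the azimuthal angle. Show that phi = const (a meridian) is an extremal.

On the sphere of radius R = 20 with spherical coordinates (θ, φ), the induced metric is
    ds^2 = 400(dθ^2 + sin^2(θ) dφ^2).
Using θ as the parameter, the arc-length functional becomes
    J[φ] = ∫ 20 sqrt(1 + sin^2(θ) (dφ/dθ)^2) dθ.
So L = 20 sqrt(1 + sin^2(θ) φ'^2). Compute
    ∂L/∂φ = 0  (L has no explicit φ dependence),
    ∂L/∂φ' = 20 sin^2(θ) φ' / sqrt(1 + sin^2(θ) φ'^2).
For the candidate φ(θ) = c (constant), φ' = 0, so ∂L/∂φ' evaluated along the candidate vanishes, and ∂L/∂φ is identically zero. Hence
    d/dθ(∂L/∂φ') − ∂L/∂φ = 0
is satisfied. Therefore meridians φ = const are extremals of arc length — they are geodesics on the sphere.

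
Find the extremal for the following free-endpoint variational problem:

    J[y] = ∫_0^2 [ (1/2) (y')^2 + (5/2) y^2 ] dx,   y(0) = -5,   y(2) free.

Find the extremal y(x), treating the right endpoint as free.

The Lagrangian L = (1/2) (y')^2 + (5/2) y^2 gives
    ∂L/∂y = 5 y,   ∂L/∂y' = y'.
Euler-Lagrange: y'' − 5 y = 0.
With k = sqrt(5), the general solution is
    y(x) = A cosh(sqrt(5) x) + B sinh(sqrt(5) x).
Fixed left endpoint y(0) = -5 ⇒ A = -5.
The right endpoint x = 2 is free, so the natural (transversality) condition is ∂L/∂y' |_{x=2} = 0, i.e. y'(2) = 0.
Compute y'(x) = A k sinh(k x) + B k cosh(k x), so
    y'(2) = A k sinh(k·2) + B k cosh(k·2) = 0
    ⇒ B = −A tanh(k·2) = 5 tanh(sqrt(5)·2).
Therefore the extremal is
    y(x) = −5 cosh(sqrt(5) x) + 5 tanh(sqrt(5)·2) sinh(sqrt(5) x).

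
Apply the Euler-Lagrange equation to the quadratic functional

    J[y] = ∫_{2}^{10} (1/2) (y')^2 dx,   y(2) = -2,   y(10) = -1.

The Lagrangian is L = (1/2) (y')^2.
Compute ∂L/∂y = 0, ∂L/∂y' = y'.
The Euler-Lagrange equation d/dx(∂L/∂y') − ∂L/∂y = 0 reduces to
    y'' = 0.
Its general solution is
    y(x) = A x + B,
with A, B fixed by the endpoint conditions.
Applying the endpoint conditions y(2) = -2 and y(10) = -1: solve A·2 + B = -2 and A·10 + B = -1. Subtracting gives A(10 − 2) = -1 − -2, so A = 1/8, and B = -2 − A·2 = -9/4. Therefore
    y(x) = (1/8) x - 9/4.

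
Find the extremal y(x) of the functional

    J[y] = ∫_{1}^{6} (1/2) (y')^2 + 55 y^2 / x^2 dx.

The Lagrangian is L = (1/2) (y')^2 + 55 y^2 / x^2.
Compute ∂L/∂y = 110y/x^2, ∂L/∂y' = y'.
The Euler-Lagrange equation d/dx(∂L/∂y') − ∂L/∂y = 0 reduces to
    y'' − 110/x^2 · y = 0  (x > 0).
Its general solution is
    y(x) = A x^11 + B x^(-10),
with A, B fixed by the endpoint conditions.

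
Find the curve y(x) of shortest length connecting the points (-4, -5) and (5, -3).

Arc-length functional: J[y] = ∫ sqrt(1 + (y')^2) dx.
Lagrangian L = sqrt(1 + (y')^2) has no explicit y dependence, so ∂L/∂y = 0 and the Euler-Lagrange equation gives
    d/dx( y' / sqrt(1 + (y')^2) ) = 0  ⇒  y' / sqrt(1 + (y')^2) = const.
Hence y' is constant, so y(x) is affine.
Fitting the endpoints (-4, -5) and (5, -3):
    slope m = ((-3) − (-5)) / (5 − (-4)) = 2/9,
    intercept c = (-5) − m·(-4) = -37/9.
Extremal: y(x) = (2/9) x - 37/9.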